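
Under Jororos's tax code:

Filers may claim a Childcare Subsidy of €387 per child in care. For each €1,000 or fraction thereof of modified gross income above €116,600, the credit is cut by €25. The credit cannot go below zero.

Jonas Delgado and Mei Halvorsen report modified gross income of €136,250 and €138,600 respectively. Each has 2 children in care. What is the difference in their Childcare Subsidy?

Jonas (€136,250): Childcare Subsidy: base = 2 × €387 = €774. income exceeds €116,600 by €19,650, which is 20 full-or-partial €1,000 increments; reduction = 20 × €25 = €500, leaving €274.
Mei (€138,600): Childcare Subsidy: base = 2 × €387 = €774. income exceeds €116,600 by €22,000, which is 22 full-or-partial €1,000 increments; reduction = 22 × €25 = €550, leaving €224.
Difference: |€274 − €224| = €50.

€50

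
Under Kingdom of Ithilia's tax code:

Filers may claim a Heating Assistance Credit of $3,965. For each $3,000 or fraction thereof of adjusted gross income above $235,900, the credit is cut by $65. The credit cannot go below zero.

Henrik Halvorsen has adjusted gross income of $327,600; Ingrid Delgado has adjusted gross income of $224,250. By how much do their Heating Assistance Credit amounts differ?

$2,015

Henrik ($327,600): Heating Assistance Credit: income exceeds $235,900 by $91,700, which is 31 full-or-partial $3,000 increments; reduction = 31 × $65 = $2,015, leaving $1,950.
Ingrid ($224,250): Heating Assistance Credit: $224,250 is at or below the $235,900 threshold, so the full $3,965 applies.
Difference: |$1,950 − $3,965| = $2,015.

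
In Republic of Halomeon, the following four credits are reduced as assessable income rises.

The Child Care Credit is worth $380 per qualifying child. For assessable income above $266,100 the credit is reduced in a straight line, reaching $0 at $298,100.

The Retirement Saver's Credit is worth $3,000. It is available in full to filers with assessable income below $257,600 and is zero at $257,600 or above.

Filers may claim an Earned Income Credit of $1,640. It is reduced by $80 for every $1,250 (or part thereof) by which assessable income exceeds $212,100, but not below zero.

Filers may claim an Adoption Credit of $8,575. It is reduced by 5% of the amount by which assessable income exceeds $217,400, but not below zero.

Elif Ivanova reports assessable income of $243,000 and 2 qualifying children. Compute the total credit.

$11,055

Child Care Credit: base = 2 × $380 = $760. $243,000 is at or below the $266,100 threshold, so the full $760 applies.
Retirement Saver's Credit: $243,000 is below the $257,600 cutoff, so the full $3,000 applies.
Earned Income Credit: income exceeds $212,100 by $30,900 → 25 increments × $80 = $2,000 ≥ base, so the credit is $0.
Adoption Credit: 5% of the $25,600 excess over $217,400 is $1,280; credit = $8,575 − $1,280 = $7,295.
Total: $760 + $3,000 + $0 + $7,295 = $11,055.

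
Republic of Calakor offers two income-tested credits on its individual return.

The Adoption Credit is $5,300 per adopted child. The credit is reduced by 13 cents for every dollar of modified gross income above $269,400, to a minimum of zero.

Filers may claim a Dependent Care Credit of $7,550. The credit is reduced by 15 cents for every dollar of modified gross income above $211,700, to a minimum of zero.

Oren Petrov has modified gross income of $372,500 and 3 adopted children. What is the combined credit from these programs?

$2,497

Adoption Credit: base = 3 × $5,300 = $15,900. 13% of the $103,100 excess over $269,400 is $13,403; credit = $15,900 − $13,403 = $2,497.
Dependent Care Credit: 15% of the $160,800 excess over $211,700 is $24,120 ≥ base, so the credit is $0.
Total: $2,497 + $0 = $2,497.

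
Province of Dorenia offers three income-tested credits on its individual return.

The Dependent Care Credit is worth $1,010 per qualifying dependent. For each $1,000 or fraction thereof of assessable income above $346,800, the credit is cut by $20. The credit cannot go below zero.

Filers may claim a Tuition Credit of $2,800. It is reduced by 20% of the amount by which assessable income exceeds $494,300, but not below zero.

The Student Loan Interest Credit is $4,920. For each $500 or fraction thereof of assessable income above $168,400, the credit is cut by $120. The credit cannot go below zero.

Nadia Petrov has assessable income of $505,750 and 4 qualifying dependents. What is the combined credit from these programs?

Dependent Care Credit: base = 4 × $1,010 = $4,040. income exceeds $346,800 by $158,950, which is 159 full-or-partial $1,000 increments; reduction = 159 × $20 = $3,180, leaving $860.
Tuition Credit: 20% of the $11,450 excess over $494,300 is $2,290; credit = $2,800 − $2,290 = $510.
Student Loan Interest Credit: income exceeds $168,400 by $337,350 → 675 increments × $120 = $81,000 ≥ base, so the credit is $0.
Total: $860 + $510 + $0 = $1,370.

$1,370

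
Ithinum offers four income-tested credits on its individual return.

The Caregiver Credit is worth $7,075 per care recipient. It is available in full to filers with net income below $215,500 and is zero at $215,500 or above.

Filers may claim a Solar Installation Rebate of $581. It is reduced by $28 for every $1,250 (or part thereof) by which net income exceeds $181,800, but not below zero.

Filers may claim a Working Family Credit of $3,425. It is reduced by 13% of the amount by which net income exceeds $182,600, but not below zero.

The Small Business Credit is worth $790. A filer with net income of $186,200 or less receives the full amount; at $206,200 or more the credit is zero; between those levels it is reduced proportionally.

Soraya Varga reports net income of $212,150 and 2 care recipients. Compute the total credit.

Caregiver Credit: base = 2 × $7,075 = $14,150. $212,150 is below the $215,500 cutoff, so the full $14,150 applies.
Solar Installation Rebate: income exceeds $181,800 by $30,350 → 25 increments × $28 = $700 ≥ base, so the credit is $0.
Working Family Credit: 13% of the $29,550 excess over $182,600 is $3,841.50 ≥ base, so the credit is $0.
Small Business Credit: $212,150 is at or above $206,200, so the credit is $0.
Total: $14,150 + $0 + $0 + $0 = $14,150.

$14,150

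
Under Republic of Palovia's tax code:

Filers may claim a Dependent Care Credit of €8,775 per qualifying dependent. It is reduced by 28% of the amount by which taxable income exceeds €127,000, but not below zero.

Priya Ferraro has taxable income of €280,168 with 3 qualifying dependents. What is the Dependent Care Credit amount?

Dependent Care Credit: base = 3 × €8,775 = €26,325. 28% of the €153,168 excess over €127,000 is €42,887.04 ≥ base, so the credit is €0.

€0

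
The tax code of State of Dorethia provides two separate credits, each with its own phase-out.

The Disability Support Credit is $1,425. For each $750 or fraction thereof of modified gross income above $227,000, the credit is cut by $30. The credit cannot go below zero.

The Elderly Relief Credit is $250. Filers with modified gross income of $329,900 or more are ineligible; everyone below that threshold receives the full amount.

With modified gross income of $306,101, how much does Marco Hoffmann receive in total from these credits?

$250

Disability Support Credit: income exceeds $227,000 by $79,101 → 106 increments × $30 = $3,180 ≥ base, so the credit is $0.
Elderly Relief Credit: $306,101 is below the $329,900 cutoff, so the full $250 applies.
Total: $0 + $250 = $250.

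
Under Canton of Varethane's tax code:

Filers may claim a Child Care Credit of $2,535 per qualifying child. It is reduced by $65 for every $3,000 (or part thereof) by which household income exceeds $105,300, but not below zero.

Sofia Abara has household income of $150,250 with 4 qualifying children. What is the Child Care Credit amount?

$9,165

Child Care Credit: base = 4 × $2,535 = $10,140. income exceeds $105,300 by $44,950, which is 15 full-or-partial $3,000 increments; reduction = 15 × $65 = $975, leaving $9,165.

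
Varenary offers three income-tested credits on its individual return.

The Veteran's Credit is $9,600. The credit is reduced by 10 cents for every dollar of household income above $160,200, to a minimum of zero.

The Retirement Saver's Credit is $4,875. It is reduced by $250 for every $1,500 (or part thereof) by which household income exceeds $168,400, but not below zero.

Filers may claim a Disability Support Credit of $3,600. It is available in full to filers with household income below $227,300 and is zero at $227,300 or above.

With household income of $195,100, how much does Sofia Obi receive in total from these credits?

$10,085

Veteran's Credit: 10% of the $34,900 excess over $160,200 is $3,490; credit = $9,600 − $3,490 = $6,110.
Retirement Saver's Credit: income exceeds $168,400 by $26,700, which is 18 full-or-partial $1,500 increments; reduction = 18 × $250 = $4,500, leaving $375.
Disability Support Credit: $195,100 is below the $227,300 cutoff, so the full $3,600 applies.
Total: $6,110 + $375 + $3,600 = $10,085.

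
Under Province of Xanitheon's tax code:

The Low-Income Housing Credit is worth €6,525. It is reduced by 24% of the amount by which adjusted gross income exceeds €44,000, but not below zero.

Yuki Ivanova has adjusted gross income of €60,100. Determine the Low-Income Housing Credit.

€2,661

Low-Income Housing Credit: 24% of the €16,100 excess over €44,000 is €3,864; credit = €6,525 − €3,864 = €2,661.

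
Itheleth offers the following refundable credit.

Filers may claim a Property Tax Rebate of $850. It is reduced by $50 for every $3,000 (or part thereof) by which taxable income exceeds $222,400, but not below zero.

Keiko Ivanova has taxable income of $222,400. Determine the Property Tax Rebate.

Property Tax Rebate: $222,400 is at or below the $222,400 threshold, so the full $850 applies.

$850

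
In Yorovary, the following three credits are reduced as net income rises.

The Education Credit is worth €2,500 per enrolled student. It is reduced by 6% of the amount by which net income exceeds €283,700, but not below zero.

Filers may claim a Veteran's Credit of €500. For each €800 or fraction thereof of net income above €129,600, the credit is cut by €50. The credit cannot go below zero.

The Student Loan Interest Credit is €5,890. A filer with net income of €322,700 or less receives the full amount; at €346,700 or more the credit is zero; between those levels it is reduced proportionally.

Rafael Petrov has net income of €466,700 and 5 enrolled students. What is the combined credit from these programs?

€1,520

Education Credit: base = 5 × €2,500 = €12,500. 6% of the €183,000 excess over €283,700 is €10,980; credit = €12,500 − €10,980 = €1,520.
Veteran's Credit: income exceeds €129,600 by €337,100 → 422 increments × €50 = €21,100 ≥ base, so the credit is €0.
Student Loan Interest Credit: €466,700 is at or above €346,700, so the credit is €0.
Total: €1,520 + €0 + €0 = €1,520.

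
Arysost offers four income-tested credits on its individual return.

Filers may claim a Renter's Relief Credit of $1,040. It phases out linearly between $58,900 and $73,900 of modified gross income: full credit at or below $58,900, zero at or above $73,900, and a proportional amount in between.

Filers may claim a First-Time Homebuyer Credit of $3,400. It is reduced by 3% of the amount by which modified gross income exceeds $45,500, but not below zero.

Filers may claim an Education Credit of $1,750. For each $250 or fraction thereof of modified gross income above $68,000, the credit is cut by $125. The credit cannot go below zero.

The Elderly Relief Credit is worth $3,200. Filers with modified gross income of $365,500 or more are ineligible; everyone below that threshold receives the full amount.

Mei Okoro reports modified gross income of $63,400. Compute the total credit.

$8,541

Renter's Relief Credit: $63,400 is $4,500 into a $15,000 phase-out range, leaving 10,500/15,000 of the credit: $1,040 × 10,500/15,000 = $728.
First-Time Homebuyer Credit: 3% of the $17,900 excess over $45,500 is $537; credit = $3,400 − $537 = $2,863.
Education Credit: $63,400 is at or below the $68,000 threshold, so the full $1,750 applies.
Elderly Relief Credit: $63,400 is below the $365,500 cutoff, so the full $3,200 applies.
Total: $728 + $2,863 + $1,750 + $3,200 = $8,541.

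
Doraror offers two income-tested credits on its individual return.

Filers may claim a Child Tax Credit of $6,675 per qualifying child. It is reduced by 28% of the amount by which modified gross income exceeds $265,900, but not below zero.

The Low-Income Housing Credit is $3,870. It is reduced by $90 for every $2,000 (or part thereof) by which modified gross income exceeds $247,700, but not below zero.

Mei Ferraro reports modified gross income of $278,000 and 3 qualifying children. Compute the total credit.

Child Tax Credit: base = 3 × $6,675 = $20,025. 28% of the $12,100 excess over $265,900 is $3,388; credit = $20,025 − $3,388 = $16,637.
Low-Income Housing Credit: income exceeds $247,700 by $30,300, which is 16 full-or-partial $2,000 increments; reduction = 16 × $90 = $1,440, leaving $2,430.
Total: $16,637 + $2,430 = $19,067.

$19,067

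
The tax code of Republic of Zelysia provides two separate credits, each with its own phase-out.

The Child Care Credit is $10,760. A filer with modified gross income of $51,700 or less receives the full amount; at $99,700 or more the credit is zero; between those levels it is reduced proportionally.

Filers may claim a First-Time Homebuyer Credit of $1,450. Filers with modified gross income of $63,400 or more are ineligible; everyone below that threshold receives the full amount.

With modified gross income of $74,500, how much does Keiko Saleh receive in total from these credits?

Child Care Credit: $74,500 is $22,800 into a $48,000 phase-out range, leaving 25,200/48,000 of the credit: $10,760 × 25,200/48,000 = $5,649.
First-Time Homebuyer Credit: $74,500 meets or exceeds the $63,400 cutoff, so the credit is $0.
Total: $5,649 + $0 = $5,649.

$5,649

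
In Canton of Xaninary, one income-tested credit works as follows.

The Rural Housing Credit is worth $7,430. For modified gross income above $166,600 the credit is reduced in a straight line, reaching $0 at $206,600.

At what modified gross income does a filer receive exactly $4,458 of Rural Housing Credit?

$182,600

$4,458 is 4,458/7,430 of the full $7,430, so 2,972/7,430 of the $40,000 range has been used: income = $166,600 + $40,000 × 2,972/7,430 = $182,600.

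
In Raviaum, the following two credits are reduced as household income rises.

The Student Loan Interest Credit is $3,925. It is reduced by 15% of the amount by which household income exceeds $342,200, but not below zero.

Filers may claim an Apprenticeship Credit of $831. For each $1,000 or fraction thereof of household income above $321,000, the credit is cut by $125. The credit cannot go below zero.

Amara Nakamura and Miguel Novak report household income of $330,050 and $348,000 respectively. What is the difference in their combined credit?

Amara ($330,050): Student Loan Interest Credit: $330,050 is at or below the $342,200 threshold, so the full $3,925 applies. Apprenticeship Credit: income exceeds $321,000 by $9,050 → 10 increments × $125 = $1,250 ≥ base, so the credit is $0. total $3,925 + $0 = $3,925
Miguel ($348,000): Student Loan Interest Credit: 15% of the $5,800 excess over $342,200 is $870; credit = $3,925 − $870 = $3,055. Apprenticeship Credit: income exceeds $321,000 by $27,000 → 27 increments × $125 = $3,375 ≥ base, so the credit is $0. total $3,055 + $0 = $3,055
Difference: |$3,925 − $3,055| = $870.

$870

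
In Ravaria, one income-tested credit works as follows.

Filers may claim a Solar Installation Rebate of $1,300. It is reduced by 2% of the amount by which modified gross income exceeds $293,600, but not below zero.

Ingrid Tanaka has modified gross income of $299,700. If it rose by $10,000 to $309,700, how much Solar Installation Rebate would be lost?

At $299,700 — 2% of the $6,100 excess over $293,600 is $122; credit = $1,300 − $122 = $1,178.
At $309,700 — 2% of the $16,100 excess over $293,600 is $322; credit = $1,300 − $322 = $978.
Lost: $1,178 − $978 = $200.

$200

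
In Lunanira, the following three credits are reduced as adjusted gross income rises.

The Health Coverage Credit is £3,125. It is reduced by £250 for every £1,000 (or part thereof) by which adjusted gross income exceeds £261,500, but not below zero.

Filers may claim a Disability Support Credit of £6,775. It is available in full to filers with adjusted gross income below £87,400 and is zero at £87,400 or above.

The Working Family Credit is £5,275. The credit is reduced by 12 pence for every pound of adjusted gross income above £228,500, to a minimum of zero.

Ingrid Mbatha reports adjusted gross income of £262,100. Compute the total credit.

£4,118

Health Coverage Credit: income exceeds £261,500 by £600, which is 1 full-or-partial £1,000 increment; reduction = 1 × £250 = £250, leaving £2,875.
Disability Support Credit: £262,100 meets or exceeds the £87,400 cutoff, so the credit is £0.
Working Family Credit: 12% of the £33,600 excess over £228,500 is £4,032; credit = £5,275 − £4,032 = £1,243.
Total: £2,875 + £0 + £1,243 = £4,118.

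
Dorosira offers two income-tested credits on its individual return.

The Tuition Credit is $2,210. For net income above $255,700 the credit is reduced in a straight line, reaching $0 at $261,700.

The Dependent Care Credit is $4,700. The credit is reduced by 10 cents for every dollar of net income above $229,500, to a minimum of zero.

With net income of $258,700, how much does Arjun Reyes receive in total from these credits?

Tuition Credit: $258,700 is $3,000 into a $6,000 phase-out range, leaving 3,000/6,000 of the credit: $2,210 × 3,000/6,000 = $1,105.
Dependent Care Credit: 10% of the $29,200 excess over $229,500 is $2,920; credit = $4,700 − $2,920 = $1,780.
Total: $1,105 + $1,780 = $2,885.

$2,885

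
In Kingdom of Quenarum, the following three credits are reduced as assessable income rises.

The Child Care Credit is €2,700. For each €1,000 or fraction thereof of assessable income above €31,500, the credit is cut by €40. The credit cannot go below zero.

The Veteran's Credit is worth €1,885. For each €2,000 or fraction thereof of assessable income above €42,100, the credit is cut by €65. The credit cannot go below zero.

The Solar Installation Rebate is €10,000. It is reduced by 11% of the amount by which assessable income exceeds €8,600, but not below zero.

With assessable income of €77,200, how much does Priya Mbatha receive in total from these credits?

€4,029

Child Care Credit: income exceeds €31,500 by €45,700, which is 46 full-or-partial €1,000 increments; reduction = 46 × €40 = €1,840, leaving €860.
Veteran's Credit: income exceeds €42,100 by €35,100, which is 18 full-or-partial €2,000 increments; reduction = 18 × €65 = €1,170, leaving €715.
Solar Installation Rebate: 11% of the €68,600 excess over €8,600 is €7,546; credit = €10,000 − €7,546 = €2,454.
Total: €860 + €715 + €2,454 = €4,029.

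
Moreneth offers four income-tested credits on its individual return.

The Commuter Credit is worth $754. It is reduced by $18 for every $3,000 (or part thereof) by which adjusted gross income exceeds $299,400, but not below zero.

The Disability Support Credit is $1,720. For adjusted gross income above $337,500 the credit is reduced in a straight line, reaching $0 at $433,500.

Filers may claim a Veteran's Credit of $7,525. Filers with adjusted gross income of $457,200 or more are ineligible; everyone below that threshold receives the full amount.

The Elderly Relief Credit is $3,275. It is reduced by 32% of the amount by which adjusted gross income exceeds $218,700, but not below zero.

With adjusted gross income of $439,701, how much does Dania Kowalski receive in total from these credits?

$7,525

Commuter Credit: income exceeds $299,400 by $140,301 → 47 increments × $18 = $846 ≥ base, so the credit is $0.
Disability Support Credit: $439,701 is at or above $433,500, so the credit is $0.
Veteran's Credit: $439,701 is below the $457,200 cutoff, so the full $7,525 applies.
Elderly Relief Credit: 32% of the $221,001 excess over $218,700 is $70,720.32 ≥ base, so the credit is $0.
Total: $0 + $0 + $7,525 + $0 = $7,525.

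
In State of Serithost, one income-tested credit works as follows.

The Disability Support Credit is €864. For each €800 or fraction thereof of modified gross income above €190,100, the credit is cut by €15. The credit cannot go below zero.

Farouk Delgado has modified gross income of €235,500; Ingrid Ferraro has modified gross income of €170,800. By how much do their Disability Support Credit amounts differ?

Farouk (€235,500): Disability Support Credit: income exceeds €190,100 by €45,400, which is 57 full-or-partial €800 increments; reduction = 57 × €15 = €855, leaving €9.
Ingrid (€170,800): Disability Support Credit: €170,800 is at or below the €190,100 threshold, so the full €864 applies.
Difference: |€9 − €864| = €855.

€855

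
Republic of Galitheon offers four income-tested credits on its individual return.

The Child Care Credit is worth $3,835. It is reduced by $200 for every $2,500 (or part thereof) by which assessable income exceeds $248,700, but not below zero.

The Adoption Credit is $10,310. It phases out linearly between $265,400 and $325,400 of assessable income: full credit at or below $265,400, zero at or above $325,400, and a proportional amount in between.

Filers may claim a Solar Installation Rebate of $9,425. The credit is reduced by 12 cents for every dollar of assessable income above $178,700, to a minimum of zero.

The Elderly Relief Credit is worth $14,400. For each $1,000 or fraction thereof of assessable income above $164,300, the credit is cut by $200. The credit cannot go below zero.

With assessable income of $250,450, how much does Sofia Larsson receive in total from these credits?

$14,760

Child Care Credit: income exceeds $248,700 by $1,750, which is 1 full-or-partial $2,500 increment; reduction = 1 × $200 = $200, leaving $3,635.
Adoption Credit: $250,450 is at or below the $265,400 threshold, so the full $10,310 applies.
Solar Installation Rebate: 12% of the $71,750 excess over $178,700 is $8,610; credit = $9,425 − $8,610 = $815.
Elderly Relief Credit: income exceeds $164,300 by $86,150 → 87 increments × $200 = $17,400 ≥ base, so the credit is $0.
Total: $3,635 + $10,310 + $815 + $0 = $14,760.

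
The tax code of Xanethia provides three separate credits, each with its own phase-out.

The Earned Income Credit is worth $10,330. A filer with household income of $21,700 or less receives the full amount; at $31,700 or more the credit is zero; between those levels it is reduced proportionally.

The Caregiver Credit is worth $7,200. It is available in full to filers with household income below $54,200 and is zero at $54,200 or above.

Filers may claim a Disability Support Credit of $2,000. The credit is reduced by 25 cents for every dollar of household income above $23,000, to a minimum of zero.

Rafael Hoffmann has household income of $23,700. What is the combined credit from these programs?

Earned Income Credit: $23,700 is $2,000 into a $10,000 phase-out range, leaving 8,000/10,000 of the credit: $10,330 × 8,000/10,000 = $8,264.
Caregiver Credit: $23,700 is below the $54,200 cutoff, so the full $7,200 applies.
Disability Support Credit: 25% of the $700 excess over $23,000 is $175; credit = $2,000 − $175 = $1,825.
Total: $8,264 + $7,200 + $1,825 = $17,289.

$17,289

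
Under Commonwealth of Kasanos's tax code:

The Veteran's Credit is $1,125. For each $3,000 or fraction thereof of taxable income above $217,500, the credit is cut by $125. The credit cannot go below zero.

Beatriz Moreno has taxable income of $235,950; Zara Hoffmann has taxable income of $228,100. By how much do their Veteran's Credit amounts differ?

Beatriz ($235,950): Veteran's Credit: income exceeds $217,500 by $18,450, which is 7 full-or-partial $3,000 increments; reduction = 7 × $125 = $875, leaving $250.
Zara ($228,100): Veteran's Credit: income exceeds $217,500 by $10,600, which is 4 full-or-partial $3,000 increments; reduction = 4 × $125 = $500, leaving $625.
Difference: |$250 − $625| = $375.

$375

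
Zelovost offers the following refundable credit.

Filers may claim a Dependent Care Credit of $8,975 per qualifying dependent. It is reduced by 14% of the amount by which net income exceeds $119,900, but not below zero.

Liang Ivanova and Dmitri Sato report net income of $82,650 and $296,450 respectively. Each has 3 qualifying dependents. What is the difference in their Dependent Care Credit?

$24,717

Liang ($82,650): Dependent Care Credit: base = 3 × $8,975 = $26,925. $82,650 is at or below the $119,900 threshold, so the full $26,925 applies.
Dmitri ($296,450): Dependent Care Credit: base = 3 × $8,975 = $26,925. 14% of the $176,550 excess over $119,900 is $24,717; credit = $26,925 − $24,717 = $2,208.
Difference: |$26,925 − $2,208| = $24,717.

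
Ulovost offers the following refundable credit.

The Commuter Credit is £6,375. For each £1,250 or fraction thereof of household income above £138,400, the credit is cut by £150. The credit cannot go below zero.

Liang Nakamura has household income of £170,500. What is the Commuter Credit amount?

Commuter Credit: income exceeds £138,400 by £32,100, which is 26 full-or-partial £1,250 increments; reduction = 26 × £150 = £3,900, leaving £2,475.

£2,475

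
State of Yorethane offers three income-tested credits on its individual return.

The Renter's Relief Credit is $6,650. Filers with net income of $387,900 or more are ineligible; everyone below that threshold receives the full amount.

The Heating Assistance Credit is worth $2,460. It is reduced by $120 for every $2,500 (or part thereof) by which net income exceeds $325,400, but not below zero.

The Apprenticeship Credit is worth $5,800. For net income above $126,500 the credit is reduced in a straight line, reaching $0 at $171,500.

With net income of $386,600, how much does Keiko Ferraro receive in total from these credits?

$6,650

Renter's Relief Credit: $386,600 is below the $387,900 cutoff, so the full $6,650 applies.
Heating Assistance Credit: income exceeds $325,400 by $61,200 → 25 increments × $120 = $3,000 ≥ base, so the credit is $0.
Apprenticeship Credit: $386,600 is at or above $171,500, so the credit is $0.
Total: $6,650 + $0 + $0 = $6,650.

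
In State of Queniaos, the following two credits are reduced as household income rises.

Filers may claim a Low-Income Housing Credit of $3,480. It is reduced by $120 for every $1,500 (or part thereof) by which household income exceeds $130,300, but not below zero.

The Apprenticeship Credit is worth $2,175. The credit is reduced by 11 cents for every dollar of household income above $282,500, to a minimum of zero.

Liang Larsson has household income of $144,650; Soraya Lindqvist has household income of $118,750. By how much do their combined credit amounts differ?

Liang ($144,650): Low-Income Housing Credit: income exceeds $130,300 by $14,350, which is 10 full-or-partial $1,500 increments; reduction = 10 × $120 = $1,200, leaving $2,280. Apprenticeship Credit: $144,650 is at or below the $282,500 threshold, so the full $2,175 applies. total $2,280 + $2,175 = $4,455
Soraya ($118,750): Low-Income Housing Credit: $118,750 is at or below the $130,300 threshold, so the full $3,480 applies. Apprenticeship Credit: $118,750 is at or below the $282,500 threshold, so the full $2,175 applies. total $3,480 + $2,175 = $5,655
Difference: |$4,455 − $5,655| = $1,200.

$1,200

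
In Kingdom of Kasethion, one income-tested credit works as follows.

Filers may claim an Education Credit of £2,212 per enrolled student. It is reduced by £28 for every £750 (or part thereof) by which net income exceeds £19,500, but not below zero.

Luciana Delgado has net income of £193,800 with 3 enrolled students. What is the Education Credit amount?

£112

Education Credit: base = 3 × £2,212 = £6,636. income exceeds £19,500 by £174,300, which is 233 full-or-partial £750 increments; reduction = 233 × £28 = £6,524, leaving £112.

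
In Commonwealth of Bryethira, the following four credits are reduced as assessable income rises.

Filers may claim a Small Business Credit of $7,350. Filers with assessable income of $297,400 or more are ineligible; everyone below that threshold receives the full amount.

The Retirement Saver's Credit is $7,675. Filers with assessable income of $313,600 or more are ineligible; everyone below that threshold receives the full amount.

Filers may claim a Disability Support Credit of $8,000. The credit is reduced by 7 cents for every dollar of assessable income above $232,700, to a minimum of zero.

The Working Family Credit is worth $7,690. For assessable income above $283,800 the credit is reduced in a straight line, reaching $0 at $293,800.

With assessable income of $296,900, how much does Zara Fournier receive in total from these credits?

Small Business Credit: $296,900 is below the $297,400 cutoff, so the full $7,350 applies.
Retirement Saver's Credit: $296,900 is below the $313,600 cutoff, so the full $7,675 applies.
Disability Support Credit: 7% of the $64,200 excess over $232,700 is $4,494; credit = $8,000 − $4,494 = $3,506.
Working Family Credit: $296,900 is at or above $293,800, so the credit is $0.
Total: $7,350 + $7,675 + $3,506 + $0 = $18,531.

$18,531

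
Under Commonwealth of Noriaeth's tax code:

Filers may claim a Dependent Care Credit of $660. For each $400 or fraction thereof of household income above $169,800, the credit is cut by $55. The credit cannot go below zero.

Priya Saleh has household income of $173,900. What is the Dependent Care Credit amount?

Dependent Care Credit: income exceeds $169,800 by $4,100, which is 11 full-or-partial $400 increments; reduction = 11 × $55 = $605, leaving $55.

$55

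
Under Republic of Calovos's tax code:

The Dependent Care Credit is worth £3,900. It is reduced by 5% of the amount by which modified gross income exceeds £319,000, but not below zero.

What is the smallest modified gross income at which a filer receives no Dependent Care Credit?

£397,000

The credit falls by 5% of each pound above £319,000, so it reaches zero when the excess is £3,900 / 5% = £78,000: income = £319,000 + £78,000 = £397,000.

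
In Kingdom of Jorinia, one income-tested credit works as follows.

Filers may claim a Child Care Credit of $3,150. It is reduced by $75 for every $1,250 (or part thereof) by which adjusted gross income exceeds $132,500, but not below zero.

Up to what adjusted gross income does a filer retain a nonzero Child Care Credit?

$183,750

After 41 increments the reduction is 41 × $75 = $3,075, leaving $75; one more increment wipes it out. Increment 41 ends at excess 41 × $1,250 = $51,250, so the highest qualifying income is $132,500 + $51,250 = $183,750.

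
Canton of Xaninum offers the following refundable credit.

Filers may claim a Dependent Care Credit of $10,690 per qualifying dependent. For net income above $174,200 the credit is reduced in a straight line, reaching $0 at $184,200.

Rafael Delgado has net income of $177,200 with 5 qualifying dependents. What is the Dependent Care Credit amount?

$37,415

Dependent Care Credit: base = 5 × $10,690 = $53,450. $177,200 is $3,000 into a $10,000 phase-out range, leaving 7,000/10,000 of the credit: $53,450 × 7,000/10,000 = $37,415.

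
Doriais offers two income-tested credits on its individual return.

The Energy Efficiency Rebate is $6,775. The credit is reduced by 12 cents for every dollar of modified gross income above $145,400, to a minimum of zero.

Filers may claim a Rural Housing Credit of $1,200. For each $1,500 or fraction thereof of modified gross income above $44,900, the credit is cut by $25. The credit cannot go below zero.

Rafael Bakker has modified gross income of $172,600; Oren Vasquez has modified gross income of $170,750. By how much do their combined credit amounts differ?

$222

Rafael ($172,600): Energy Efficiency Rebate: 12% of the $27,200 excess over $145,400 is $3,264; credit = $6,775 − $3,264 = $3,511. Rural Housing Credit: income exceeds $44,900 by $127,700 → 86 increments × $25 = $2,150 ≥ base, so the credit is $0. total $3,511 + $0 = $3,511
Oren ($170,750): Energy Efficiency Rebate: 12% of the $25,350 excess over $145,400 is $3,042; credit = $6,775 − $3,042 = $3,733. Rural Housing Credit: income exceeds $44,900 by $125,850 → 84 increments × $25 = $2,100 ≥ base, so the credit is $0. total $3,733 + $0 = $3,733
Difference: |$3,511 − $3,733| = $222.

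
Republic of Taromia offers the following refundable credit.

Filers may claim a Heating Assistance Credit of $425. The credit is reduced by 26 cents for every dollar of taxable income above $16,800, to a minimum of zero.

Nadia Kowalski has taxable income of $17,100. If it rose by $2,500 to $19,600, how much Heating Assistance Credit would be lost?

$347

At $17,100 — 26% of the $300 excess over $16,800 is $78; credit = $425 − $78 = $347.
At $19,600 — 26% of the $2,800 excess over $16,800 is $728 ≥ base, so the credit is $0.
Lost: $347 − $0 = $347.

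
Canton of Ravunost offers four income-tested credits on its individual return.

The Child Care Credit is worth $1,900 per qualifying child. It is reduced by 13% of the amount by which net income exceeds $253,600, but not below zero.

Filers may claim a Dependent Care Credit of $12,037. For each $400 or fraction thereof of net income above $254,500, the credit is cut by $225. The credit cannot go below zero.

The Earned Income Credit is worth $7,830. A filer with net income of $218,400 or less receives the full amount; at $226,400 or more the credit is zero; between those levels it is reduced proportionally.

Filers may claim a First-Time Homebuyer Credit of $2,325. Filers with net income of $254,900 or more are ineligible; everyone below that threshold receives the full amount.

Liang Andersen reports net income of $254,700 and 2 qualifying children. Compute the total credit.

$17,794

Child Care Credit: base = 2 × $1,900 = $3,800. 13% of the $1,100 excess over $253,600 is $143; credit = $3,800 − $143 = $3,657.
Dependent Care Credit: income exceeds $254,500 by $200, which is 1 full-or-partial $400 increment; reduction = 1 × $225 = $225, leaving $11,812.
Earned Income Credit: $254,700 is at or above $226,400, so the credit is $0.
First-Time Homebuyer Credit: $254,700 is below the $254,900 cutoff, so the full $2,325 applies.
Total: $3,657 + $11,812 + $0 + $2,325 = $17,794.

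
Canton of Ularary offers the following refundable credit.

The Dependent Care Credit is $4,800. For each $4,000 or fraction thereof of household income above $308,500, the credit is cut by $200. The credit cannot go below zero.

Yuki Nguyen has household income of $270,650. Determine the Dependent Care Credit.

$4,800

Dependent Care Credit: $270,650 is at or below the $308,500 threshold, so the full $4,800 applies.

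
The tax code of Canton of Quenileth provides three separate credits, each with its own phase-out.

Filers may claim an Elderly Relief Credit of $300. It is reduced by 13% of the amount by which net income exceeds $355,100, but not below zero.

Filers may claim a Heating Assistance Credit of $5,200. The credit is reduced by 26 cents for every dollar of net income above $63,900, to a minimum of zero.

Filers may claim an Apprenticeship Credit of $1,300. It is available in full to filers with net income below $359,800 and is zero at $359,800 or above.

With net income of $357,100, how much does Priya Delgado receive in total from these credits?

$1,340

Elderly Relief Credit: 13% of the $2,000 excess over $355,100 is $260; credit = $300 − $260 = $40.
Heating Assistance Credit: 26% of the $293,200 excess over $63,900 is $76,232 ≥ base, so the credit is $0.
Apprenticeship Credit: $357,100 is below the $359,800 cutoff, so the full $1,300 applies.
Total: $40 + $0 + $1,300 = $1,340.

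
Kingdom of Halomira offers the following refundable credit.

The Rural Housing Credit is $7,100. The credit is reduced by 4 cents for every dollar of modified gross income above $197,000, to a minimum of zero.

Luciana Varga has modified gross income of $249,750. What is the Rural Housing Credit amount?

Rural Housing Credit: 4% of the $52,750 excess over $197,000 is $2,110; credit = $7,100 − $2,110 = $4,990.

$4,990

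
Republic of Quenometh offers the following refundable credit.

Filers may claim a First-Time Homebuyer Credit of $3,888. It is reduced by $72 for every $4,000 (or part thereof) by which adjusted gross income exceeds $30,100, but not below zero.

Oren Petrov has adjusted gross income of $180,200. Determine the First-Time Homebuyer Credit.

First-Time Homebuyer Credit: income exceeds $30,100 by $150,100, which is 38 full-or-partial $4,000 increments; reduction = 38 × $72 = $2,736, leaving $1,152.

$1,152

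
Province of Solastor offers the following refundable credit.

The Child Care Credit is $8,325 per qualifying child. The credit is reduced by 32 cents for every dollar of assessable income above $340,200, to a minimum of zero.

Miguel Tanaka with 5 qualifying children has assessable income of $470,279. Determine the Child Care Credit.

$0

Child Care Credit: base = 5 × $8,325 = $41,625. 32% of the $130,079 excess over $340,200 is $41,625.28 ≥ base, so the credit is $0.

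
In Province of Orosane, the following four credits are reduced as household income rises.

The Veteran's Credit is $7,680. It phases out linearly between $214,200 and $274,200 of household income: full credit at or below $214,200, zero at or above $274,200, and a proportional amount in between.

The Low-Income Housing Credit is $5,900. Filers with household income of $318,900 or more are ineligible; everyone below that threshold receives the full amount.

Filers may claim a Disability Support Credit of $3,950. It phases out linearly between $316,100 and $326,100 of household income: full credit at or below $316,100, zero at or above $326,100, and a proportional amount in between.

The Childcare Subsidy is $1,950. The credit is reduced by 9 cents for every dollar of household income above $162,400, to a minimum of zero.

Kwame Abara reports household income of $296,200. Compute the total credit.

$9,850

Veteran's Credit: $296,200 is at or above $274,200, so the credit is $0.
Low-Income Housing Credit: $296,200 is below the $318,900 cutoff, so the full $5,900 applies.
Disability Support Credit: $296,200 is at or below the $316,100 threshold, so the full $3,950 applies.
Childcare Subsidy: 9% of the $133,800 excess over $162,400 is $12,042 ≥ base, so the credit is $0.
Total: $0 + $5,900 + $3,950 + $0 = $9,850.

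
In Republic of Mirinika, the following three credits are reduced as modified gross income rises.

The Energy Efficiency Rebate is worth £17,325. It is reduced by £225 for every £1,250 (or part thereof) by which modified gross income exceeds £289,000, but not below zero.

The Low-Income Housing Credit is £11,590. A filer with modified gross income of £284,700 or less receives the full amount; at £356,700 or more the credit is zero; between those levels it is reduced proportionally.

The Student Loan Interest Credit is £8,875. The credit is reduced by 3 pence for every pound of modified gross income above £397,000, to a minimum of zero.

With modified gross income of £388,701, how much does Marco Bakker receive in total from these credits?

£8,875

Energy Efficiency Rebate: income exceeds £289,000 by £99,701 → 80 increments × £225 = £18,000 ≥ base, so the credit is £0.
Low-Income Housing Credit: £388,701 is at or above £356,700, so the credit is £0.
Student Loan Interest Credit: £388,701 is at or below the £397,000 threshold, so the full £8,875 applies.
Total: £0 + £0 + £8,875 = £8,875.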